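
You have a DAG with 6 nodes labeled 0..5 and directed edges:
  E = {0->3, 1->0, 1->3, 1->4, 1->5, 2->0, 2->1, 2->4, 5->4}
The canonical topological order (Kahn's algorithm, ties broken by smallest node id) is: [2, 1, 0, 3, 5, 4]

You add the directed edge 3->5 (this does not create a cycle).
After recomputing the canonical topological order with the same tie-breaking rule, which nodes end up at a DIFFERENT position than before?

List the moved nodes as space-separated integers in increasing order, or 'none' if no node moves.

Old toposort: [2, 1, 0, 3, 5, 4]
Added edge 3->5
Recompute Kahn (smallest-id tiebreak):
  initial in-degrees: [2, 1, 0, 2, 3, 2]
  ready (indeg=0): [2]
  pop 2: indeg[0]->1; indeg[1]->0; indeg[4]->2 | ready=[1] | order so far=[2]
  pop 1: indeg[0]->0; indeg[3]->1; indeg[4]->1; indeg[5]->1 | ready=[0] | order so far=[2, 1]
  pop 0: indeg[3]->0 | ready=[3] | order so far=[2, 1, 0]
  pop 3: indeg[5]->0 | ready=[5] | order so far=[2, 1, 0, 3]
  pop 5: indeg[4]->0 | ready=[4] | order so far=[2, 1, 0, 3, 5]
  pop 4: no out-edges | ready=[] | order so far=[2, 1, 0, 3, 5, 4]
New canonical toposort: [2, 1, 0, 3, 5, 4]
Compare positions:
  Node 0: index 2 -> 2 (same)
  Node 1: index 1 -> 1 (same)
  Node 2: index 0 -> 0 (same)
  Node 3: index 3 -> 3 (same)
  Node 4: index 5 -> 5 (same)
  Node 5: index 4 -> 4 (same)
Nodes that changed position: none

Answer: none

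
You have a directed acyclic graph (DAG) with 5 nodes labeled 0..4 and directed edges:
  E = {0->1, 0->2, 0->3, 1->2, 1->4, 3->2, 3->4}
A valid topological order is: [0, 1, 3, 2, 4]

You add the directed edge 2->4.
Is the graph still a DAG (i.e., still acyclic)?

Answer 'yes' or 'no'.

Given toposort: [0, 1, 3, 2, 4]
Position of 2: index 3; position of 4: index 4
New edge 2->4: forward
Forward edge: respects the existing order. Still a DAG, same toposort still valid.
Still a DAG? yes

Answer: yes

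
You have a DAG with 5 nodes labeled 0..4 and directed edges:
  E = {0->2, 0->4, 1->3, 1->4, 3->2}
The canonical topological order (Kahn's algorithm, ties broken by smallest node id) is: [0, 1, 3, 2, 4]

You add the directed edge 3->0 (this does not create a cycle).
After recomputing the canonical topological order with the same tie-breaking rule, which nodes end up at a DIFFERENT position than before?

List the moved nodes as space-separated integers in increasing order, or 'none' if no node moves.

Old toposort: [0, 1, 3, 2, 4]
Added edge 3->0
Recompute Kahn (smallest-id tiebreak):
  initial in-degrees: [1, 0, 2, 1, 2]
  ready (indeg=0): [1]
  pop 1: indeg[3]->0; indeg[4]->1 | ready=[3] | order so far=[1]
  pop 3: indeg[0]->0; indeg[2]->1 | ready=[0] | order so far=[1, 3]
  pop 0: indeg[2]->0; indeg[4]->0 | ready=[2, 4] | order so far=[1, 3, 0]
  pop 2: no out-edges | ready=[4] | order so far=[1, 3, 0, 2]
  pop 4: no out-edges | ready=[] | order so far=[1, 3, 0, 2, 4]
New canonical toposort: [1, 3, 0, 2, 4]
Compare positions:
  Node 0: index 0 -> 2 (moved)
  Node 1: index 1 -> 0 (moved)
  Node 2: index 3 -> 3 (same)
  Node 3: index 2 -> 1 (moved)
  Node 4: index 4 -> 4 (same)
Nodes that changed position: 0 1 3

Answer: 0 1 3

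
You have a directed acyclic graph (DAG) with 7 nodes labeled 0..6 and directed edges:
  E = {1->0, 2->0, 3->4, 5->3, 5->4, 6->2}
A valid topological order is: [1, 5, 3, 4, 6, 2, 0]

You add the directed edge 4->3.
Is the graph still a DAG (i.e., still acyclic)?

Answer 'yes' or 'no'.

Given toposort: [1, 5, 3, 4, 6, 2, 0]
Position of 4: index 3; position of 3: index 2
New edge 4->3: backward (u after v in old order)
Backward edge: old toposort is now invalid. Check if this creates a cycle.
Does 3 already reach 4? Reachable from 3: [3, 4]. YES -> cycle!
Still a DAG? no

Answer: no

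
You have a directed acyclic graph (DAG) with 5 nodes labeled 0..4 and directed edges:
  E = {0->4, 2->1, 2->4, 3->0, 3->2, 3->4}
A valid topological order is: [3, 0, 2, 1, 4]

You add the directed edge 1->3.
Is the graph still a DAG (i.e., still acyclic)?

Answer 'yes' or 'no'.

Answer: no

Derivation:
Given toposort: [3, 0, 2, 1, 4]
Position of 1: index 3; position of 3: index 0
New edge 1->3: backward (u after v in old order)
Backward edge: old toposort is now invalid. Check if this creates a cycle.
Does 3 already reach 1? Reachable from 3: [0, 1, 2, 3, 4]. YES -> cycle!
Still a DAG? no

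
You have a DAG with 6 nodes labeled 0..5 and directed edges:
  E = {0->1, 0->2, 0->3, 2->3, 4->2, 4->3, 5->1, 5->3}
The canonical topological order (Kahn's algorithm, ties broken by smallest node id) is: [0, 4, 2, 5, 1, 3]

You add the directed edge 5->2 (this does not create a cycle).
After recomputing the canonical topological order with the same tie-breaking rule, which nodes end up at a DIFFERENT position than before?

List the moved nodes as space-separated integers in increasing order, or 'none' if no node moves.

Answer: 1 2 5

Derivation:
Old toposort: [0, 4, 2, 5, 1, 3]
Added edge 5->2
Recompute Kahn (smallest-id tiebreak):
  initial in-degrees: [0, 2, 3, 4, 0, 0]
  ready (indeg=0): [0, 4, 5]
  pop 0: indeg[1]->1; indeg[2]->2; indeg[3]->3 | ready=[4, 5] | order so far=[0]
  pop 4: indeg[2]->1; indeg[3]->2 | ready=[5] | order so far=[0, 4]
  pop 5: indeg[1]->0; indeg[2]->0; indeg[3]->1 | ready=[1, 2] | order so far=[0, 4, 5]
  pop 1: no out-edges | ready=[2] | order so far=[0, 4, 5, 1]
  pop 2: indeg[3]->0 | ready=[3] | order so far=[0, 4, 5, 1, 2]
  pop 3: no out-edges | ready=[] | order so far=[0, 4, 5, 1, 2, 3]
New canonical toposort: [0, 4, 5, 1, 2, 3]
Compare positions:
  Node 0: index 0 -> 0 (same)
  Node 1: index 4 -> 3 (moved)
  Node 2: index 2 -> 4 (moved)
  Node 3: index 5 -> 5 (same)
  Node 4: index 1 -> 1 (same)
  Node 5: index 3 -> 2 (moved)
Nodes that changed position: 1 2 5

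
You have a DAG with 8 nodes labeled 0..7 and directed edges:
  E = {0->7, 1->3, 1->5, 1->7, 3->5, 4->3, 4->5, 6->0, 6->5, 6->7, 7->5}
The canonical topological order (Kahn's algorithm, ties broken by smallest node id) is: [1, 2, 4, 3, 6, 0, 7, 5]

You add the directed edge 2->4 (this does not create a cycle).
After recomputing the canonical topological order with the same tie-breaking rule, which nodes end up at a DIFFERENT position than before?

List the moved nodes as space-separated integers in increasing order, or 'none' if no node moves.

Old toposort: [1, 2, 4, 3, 6, 0, 7, 5]
Added edge 2->4
Recompute Kahn (smallest-id tiebreak):
  initial in-degrees: [1, 0, 0, 2, 1, 5, 0, 3]
  ready (indeg=0): [1, 2, 6]
  pop 1: indeg[3]->1; indeg[5]->4; indeg[7]->2 | ready=[2, 6] | order so far=[1]
  pop 2: indeg[4]->0 | ready=[4, 6] | order so far=[1, 2]
  pop 4: indeg[3]->0; indeg[5]->3 | ready=[3, 6] | order so far=[1, 2, 4]
  pop 3: indeg[5]->2 | ready=[6] | order so far=[1, 2, 4, 3]
  pop 6: indeg[0]->0; indeg[5]->1; indeg[7]->1 | ready=[0] | order so far=[1, 2, 4, 3, 6]
  pop 0: indeg[7]->0 | ready=[7] | order so far=[1, 2, 4, 3, 6, 0]
  pop 7: indeg[5]->0 | ready=[5] | order so far=[1, 2, 4, 3, 6, 0, 7]
  pop 5: no out-edges | ready=[] | order so far=[1, 2, 4, 3, 6, 0, 7, 5]
New canonical toposort: [1, 2, 4, 3, 6, 0, 7, 5]
Compare positions:
  Node 0: index 5 -> 5 (same)
  Node 1: index 0 -> 0 (same)
  Node 2: index 1 -> 1 (same)
  Node 3: index 3 -> 3 (same)
  Node 4: index 2 -> 2 (same)
  Node 5: index 7 -> 7 (same)
  Node 6: index 4 -> 4 (same)
  Node 7: index 6 -> 6 (same)
Nodes that changed position: none

Answer: none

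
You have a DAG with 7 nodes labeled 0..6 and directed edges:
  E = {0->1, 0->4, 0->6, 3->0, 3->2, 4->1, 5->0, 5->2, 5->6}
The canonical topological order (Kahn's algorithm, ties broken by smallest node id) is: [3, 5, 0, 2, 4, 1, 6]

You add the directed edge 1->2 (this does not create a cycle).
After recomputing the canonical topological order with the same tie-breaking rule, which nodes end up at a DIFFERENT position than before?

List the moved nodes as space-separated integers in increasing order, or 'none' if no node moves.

Old toposort: [3, 5, 0, 2, 4, 1, 6]
Added edge 1->2
Recompute Kahn (smallest-id tiebreak):
  initial in-degrees: [2, 2, 3, 0, 1, 0, 2]
  ready (indeg=0): [3, 5]
  pop 3: indeg[0]->1; indeg[2]->2 | ready=[5] | order so far=[3]
  pop 5: indeg[0]->0; indeg[2]->1; indeg[6]->1 | ready=[0] | order so far=[3, 5]
  pop 0: indeg[1]->1; indeg[4]->0; indeg[6]->0 | ready=[4, 6] | order so far=[3, 5, 0]
  pop 4: indeg[1]->0 | ready=[1, 6] | order so far=[3, 5, 0, 4]
  pop 1: indeg[2]->0 | ready=[2, 6] | order so far=[3, 5, 0, 4, 1]
  pop 2: no out-edges | ready=[6] | order so far=[3, 5, 0, 4, 1, 2]
  pop 6: no out-edges | ready=[] | order so far=[3, 5, 0, 4, 1, 2, 6]
New canonical toposort: [3, 5, 0, 4, 1, 2, 6]
Compare positions:
  Node 0: index 2 -> 2 (same)
  Node 1: index 5 -> 4 (moved)
  Node 2: index 3 -> 5 (moved)
  Node 3: index 0 -> 0 (same)
  Node 4: index 4 -> 3 (moved)
  Node 5: index 1 -> 1 (same)
  Node 6: index 6 -> 6 (same)
Nodes that changed position: 1 2 4

Answer: 1 2 4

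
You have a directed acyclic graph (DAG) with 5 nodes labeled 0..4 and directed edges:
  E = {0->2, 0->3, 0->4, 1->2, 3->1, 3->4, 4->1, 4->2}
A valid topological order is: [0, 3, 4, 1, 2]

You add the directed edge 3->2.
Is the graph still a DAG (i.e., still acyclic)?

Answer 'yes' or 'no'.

Answer: yes

Derivation:
Given toposort: [0, 3, 4, 1, 2]
Position of 3: index 1; position of 2: index 4
New edge 3->2: forward
Forward edge: respects the existing order. Still a DAG, same toposort still valid.
Still a DAG? yes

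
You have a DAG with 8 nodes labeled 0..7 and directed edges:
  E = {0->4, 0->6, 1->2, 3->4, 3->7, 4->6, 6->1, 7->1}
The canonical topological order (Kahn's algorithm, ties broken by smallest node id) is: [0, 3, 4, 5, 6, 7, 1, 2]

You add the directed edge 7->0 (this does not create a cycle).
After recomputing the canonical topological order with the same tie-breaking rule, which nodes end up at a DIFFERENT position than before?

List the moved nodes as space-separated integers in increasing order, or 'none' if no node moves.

Old toposort: [0, 3, 4, 5, 6, 7, 1, 2]
Added edge 7->0
Recompute Kahn (smallest-id tiebreak):
  initial in-degrees: [1, 2, 1, 0, 2, 0, 2, 1]
  ready (indeg=0): [3, 5]
  pop 3: indeg[4]->1; indeg[7]->0 | ready=[5, 7] | order so far=[3]
  pop 5: no out-edges | ready=[7] | order so far=[3, 5]
  pop 7: indeg[0]->0; indeg[1]->1 | ready=[0] | order so far=[3, 5, 7]
  pop 0: indeg[4]->0; indeg[6]->1 | ready=[4] | order so far=[3, 5, 7, 0]
  pop 4: indeg[6]->0 | ready=[6] | order so far=[3, 5, 7, 0, 4]
  pop 6: indeg[1]->0 | ready=[1] | order so far=[3, 5, 7, 0, 4, 6]
  pop 1: indeg[2]->0 | ready=[2] | order so far=[3, 5, 7, 0, 4, 6, 1]
  pop 2: no out-edges | ready=[] | order so far=[3, 5, 7, 0, 4, 6, 1, 2]
New canonical toposort: [3, 5, 7, 0, 4, 6, 1, 2]
Compare positions:
  Node 0: index 0 -> 3 (moved)
  Node 1: index 6 -> 6 (same)
  Node 2: index 7 -> 7 (same)
  Node 3: index 1 -> 0 (moved)
  Node 4: index 2 -> 4 (moved)
  Node 5: index 3 -> 1 (moved)
  Node 6: index 4 -> 5 (moved)
  Node 7: index 5 -> 2 (moved)
Nodes that changed position: 0 3 4 5 6 7

Answer: 0 3 4 5 6 7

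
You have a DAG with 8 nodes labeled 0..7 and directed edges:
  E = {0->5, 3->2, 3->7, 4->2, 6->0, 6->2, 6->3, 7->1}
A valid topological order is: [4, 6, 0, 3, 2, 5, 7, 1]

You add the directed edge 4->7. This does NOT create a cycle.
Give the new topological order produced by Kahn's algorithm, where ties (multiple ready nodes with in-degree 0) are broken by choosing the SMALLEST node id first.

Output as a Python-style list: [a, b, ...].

Answer: [4, 6, 0, 3, 2, 5, 7, 1]

Derivation:
Old toposort: [4, 6, 0, 3, 2, 5, 7, 1]
Added edge: 4->7
Position of 4 (0) < position of 7 (6). Old order still valid.
Run Kahn's algorithm (break ties by smallest node id):
  initial in-degrees: [1, 1, 3, 1, 0, 1, 0, 2]
  ready (indeg=0): [4, 6]
  pop 4: indeg[2]->2; indeg[7]->1 | ready=[6] | order so far=[4]
  pop 6: indeg[0]->0; indeg[2]->1; indeg[3]->0 | ready=[0, 3] | order so far=[4, 6]
  pop 0: indeg[5]->0 | ready=[3, 5] | order so far=[4, 6, 0]
  pop 3: indeg[2]->0; indeg[7]->0 | ready=[2, 5, 7] | order so far=[4, 6, 0, 3]
  pop 2: no out-edges | ready=[5, 7] | order so far=[4, 6, 0, 3, 2]
  pop 5: no out-edges | ready=[7] | order so far=[4, 6, 0, 3, 2, 5]
  pop 7: indeg[1]->0 | ready=[1] | order so far=[4, 6, 0, 3, 2, 5, 7]
  pop 1: no out-edges | ready=[] | order so far=[4, 6, 0, 3, 2, 5, 7, 1]
  Result: [4, 6, 0, 3, 2, 5, 7, 1]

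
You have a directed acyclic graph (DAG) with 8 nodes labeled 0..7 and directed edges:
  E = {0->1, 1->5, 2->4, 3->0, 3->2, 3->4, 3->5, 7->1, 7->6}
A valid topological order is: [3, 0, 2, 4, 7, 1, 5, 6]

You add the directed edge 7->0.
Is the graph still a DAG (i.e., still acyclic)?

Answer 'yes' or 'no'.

Given toposort: [3, 0, 2, 4, 7, 1, 5, 6]
Position of 7: index 4; position of 0: index 1
New edge 7->0: backward (u after v in old order)
Backward edge: old toposort is now invalid. Check if this creates a cycle.
Does 0 already reach 7? Reachable from 0: [0, 1, 5]. NO -> still a DAG (reorder needed).
Still a DAG? yes

Answer: yes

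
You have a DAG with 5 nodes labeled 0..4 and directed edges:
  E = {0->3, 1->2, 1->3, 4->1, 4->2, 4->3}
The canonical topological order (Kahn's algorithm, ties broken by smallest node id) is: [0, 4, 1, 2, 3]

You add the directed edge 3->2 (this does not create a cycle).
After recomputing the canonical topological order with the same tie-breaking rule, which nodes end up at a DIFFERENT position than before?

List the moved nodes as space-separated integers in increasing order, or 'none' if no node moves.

Answer: 2 3

Derivation:
Old toposort: [0, 4, 1, 2, 3]
Added edge 3->2
Recompute Kahn (smallest-id tiebreak):
  initial in-degrees: [0, 1, 3, 3, 0]
  ready (indeg=0): [0, 4]
  pop 0: indeg[3]->2 | ready=[4] | order so far=[0]
  pop 4: indeg[1]->0; indeg[2]->2; indeg[3]->1 | ready=[1] | order so far=[0, 4]
  pop 1: indeg[2]->1; indeg[3]->0 | ready=[3] | order so far=[0, 4, 1]
  pop 3: indeg[2]->0 | ready=[2] | order so far=[0, 4, 1, 3]
  pop 2: no out-edges | ready=[] | order so far=[0, 4, 1, 3, 2]
New canonical toposort: [0, 4, 1, 3, 2]
Compare positions:
  Node 0: index 0 -> 0 (same)
  Node 1: index 2 -> 2 (same)
  Node 2: index 3 -> 4 (moved)
  Node 3: index 4 -> 3 (moved)
  Node 4: index 1 -> 1 (same)
Nodes that changed position: 2 3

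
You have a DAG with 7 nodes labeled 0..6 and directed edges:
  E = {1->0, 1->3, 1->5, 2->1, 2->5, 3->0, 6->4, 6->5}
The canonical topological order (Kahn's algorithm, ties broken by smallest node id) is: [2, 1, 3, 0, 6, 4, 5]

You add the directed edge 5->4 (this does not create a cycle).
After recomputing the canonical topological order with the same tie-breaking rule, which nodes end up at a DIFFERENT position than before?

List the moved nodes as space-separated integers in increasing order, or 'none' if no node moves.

Old toposort: [2, 1, 3, 0, 6, 4, 5]
Added edge 5->4
Recompute Kahn (smallest-id tiebreak):
  initial in-degrees: [2, 1, 0, 1, 2, 3, 0]
  ready (indeg=0): [2, 6]
  pop 2: indeg[1]->0; indeg[5]->2 | ready=[1, 6] | order so far=[2]
  pop 1: indeg[0]->1; indeg[3]->0; indeg[5]->1 | ready=[3, 6] | order so far=[2, 1]
  pop 3: indeg[0]->0 | ready=[0, 6] | order so far=[2, 1, 3]
  pop 0: no out-edges | ready=[6] | order so far=[2, 1, 3, 0]
  pop 6: indeg[4]->1; indeg[5]->0 | ready=[5] | order so far=[2, 1, 3, 0, 6]
  pop 5: indeg[4]->0 | ready=[4] | order so far=[2, 1, 3, 0, 6, 5]
  pop 4: no out-edges | ready=[] | order so far=[2, 1, 3, 0, 6, 5, 4]
New canonical toposort: [2, 1, 3, 0, 6, 5, 4]
Compare positions:
  Node 0: index 3 -> 3 (same)
  Node 1: index 1 -> 1 (same)
  Node 2: index 0 -> 0 (same)
  Node 3: index 2 -> 2 (same)
  Node 4: index 5 -> 6 (moved)
  Node 5: index 6 -> 5 (moved)
  Node 6: index 4 -> 4 (same)
Nodes that changed position: 4 5

Answer: 4 5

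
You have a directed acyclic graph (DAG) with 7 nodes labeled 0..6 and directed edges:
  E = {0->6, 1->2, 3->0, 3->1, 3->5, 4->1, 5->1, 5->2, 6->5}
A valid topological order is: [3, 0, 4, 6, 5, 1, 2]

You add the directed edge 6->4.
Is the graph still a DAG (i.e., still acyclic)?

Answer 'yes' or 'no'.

Given toposort: [3, 0, 4, 6, 5, 1, 2]
Position of 6: index 3; position of 4: index 2
New edge 6->4: backward (u after v in old order)
Backward edge: old toposort is now invalid. Check if this creates a cycle.
Does 4 already reach 6? Reachable from 4: [1, 2, 4]. NO -> still a DAG (reorder needed).
Still a DAG? yes

Answer: yes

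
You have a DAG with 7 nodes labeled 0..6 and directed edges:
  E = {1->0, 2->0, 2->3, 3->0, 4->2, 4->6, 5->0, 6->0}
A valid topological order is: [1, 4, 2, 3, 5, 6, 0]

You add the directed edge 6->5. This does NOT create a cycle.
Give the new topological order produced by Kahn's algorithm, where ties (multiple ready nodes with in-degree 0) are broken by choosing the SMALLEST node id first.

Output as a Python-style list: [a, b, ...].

Answer: [1, 4, 2, 3, 6, 5, 0]

Derivation:
Old toposort: [1, 4, 2, 3, 5, 6, 0]
Added edge: 6->5
Position of 6 (5) > position of 5 (4). Must reorder: 6 must now come before 5.
Run Kahn's algorithm (break ties by smallest node id):
  initial in-degrees: [5, 0, 1, 1, 0, 1, 1]
  ready (indeg=0): [1, 4]
  pop 1: indeg[0]->4 | ready=[4] | order so far=[1]
  pop 4: indeg[2]->0; indeg[6]->0 | ready=[2, 6] | order so far=[1, 4]
  pop 2: indeg[0]->3; indeg[3]->0 | ready=[3, 6] | order so far=[1, 4, 2]
  pop 3: indeg[0]->2 | ready=[6] | order so far=[1, 4, 2, 3]
  pop 6: indeg[0]->1; indeg[5]->0 | ready=[5] | order so far=[1, 4, 2, 3, 6]
  pop 5: indeg[0]->0 | ready=[0] | order so far=[1, 4, 2, 3, 6, 5]
  pop 0: no out-edges | ready=[] | order so far=[1, 4, 2, 3, 6, 5, 0]
  Result: [1, 4, 2, 3, 6, 5, 0]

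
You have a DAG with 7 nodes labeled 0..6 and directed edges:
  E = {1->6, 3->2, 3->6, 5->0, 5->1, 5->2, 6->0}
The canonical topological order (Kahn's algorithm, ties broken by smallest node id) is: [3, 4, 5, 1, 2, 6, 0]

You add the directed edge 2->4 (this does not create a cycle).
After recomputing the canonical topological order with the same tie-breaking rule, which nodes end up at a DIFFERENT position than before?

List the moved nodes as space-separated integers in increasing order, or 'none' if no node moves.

Old toposort: [3, 4, 5, 1, 2, 6, 0]
Added edge 2->4
Recompute Kahn (smallest-id tiebreak):
  initial in-degrees: [2, 1, 2, 0, 1, 0, 2]
  ready (indeg=0): [3, 5]
  pop 3: indeg[2]->1; indeg[6]->1 | ready=[5] | order so far=[3]
  pop 5: indeg[0]->1; indeg[1]->0; indeg[2]->0 | ready=[1, 2] | order so far=[3, 5]
  pop 1: indeg[6]->0 | ready=[2, 6] | order so far=[3, 5, 1]
  pop 2: indeg[4]->0 | ready=[4, 6] | order so far=[3, 5, 1, 2]
  pop 4: no out-edges | ready=[6] | order so far=[3, 5, 1, 2, 4]
  pop 6: indeg[0]->0 | ready=[0] | order so far=[3, 5, 1, 2, 4, 6]
  pop 0: no out-edges | ready=[] | order so far=[3, 5, 1, 2, 4, 6, 0]
New canonical toposort: [3, 5, 1, 2, 4, 6, 0]
Compare positions:
  Node 0: index 6 -> 6 (same)
  Node 1: index 3 -> 2 (moved)
  Node 2: index 4 -> 3 (moved)
  Node 3: index 0 -> 0 (same)
  Node 4: index 1 -> 4 (moved)
  Node 5: index 2 -> 1 (moved)
  Node 6: index 5 -> 5 (same)
Nodes that changed position: 1 2 4 5

Answer: 1 2 4 5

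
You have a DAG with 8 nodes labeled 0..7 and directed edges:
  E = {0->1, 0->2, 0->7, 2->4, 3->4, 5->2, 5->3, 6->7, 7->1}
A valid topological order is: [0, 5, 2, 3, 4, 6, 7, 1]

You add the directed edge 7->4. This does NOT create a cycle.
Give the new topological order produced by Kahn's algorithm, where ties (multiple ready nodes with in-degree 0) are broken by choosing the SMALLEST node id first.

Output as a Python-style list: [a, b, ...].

Answer: [0, 5, 2, 3, 6, 7, 1, 4]

Derivation:
Old toposort: [0, 5, 2, 3, 4, 6, 7, 1]
Added edge: 7->4
Position of 7 (6) > position of 4 (4). Must reorder: 7 must now come before 4.
Run Kahn's algorithm (break ties by smallest node id):
  initial in-degrees: [0, 2, 2, 1, 3, 0, 0, 2]
  ready (indeg=0): [0, 5, 6]
  pop 0: indeg[1]->1; indeg[2]->1; indeg[7]->1 | ready=[5, 6] | order so far=[0]
  pop 5: indeg[2]->0; indeg[3]->0 | ready=[2, 3, 6] | order so far=[0, 5]
  pop 2: indeg[4]->2 | ready=[3, 6] | order so far=[0, 5, 2]
  pop 3: indeg[4]->1 | ready=[6] | order so far=[0, 5, 2, 3]
  pop 6: indeg[7]->0 | ready=[7] | order so far=[0, 5, 2, 3, 6]
  pop 7: indeg[1]->0; indeg[4]->0 | ready=[1, 4] | order so far=[0, 5, 2, 3, 6, 7]
  pop 1: no out-edges | ready=[4] | order so far=[0, 5, 2, 3, 6, 7, 1]
  pop 4: no out-edges | ready=[] | order so far=[0, 5, 2, 3, 6, 7, 1, 4]
  Result: [0, 5, 2, 3, 6, 7, 1, 4]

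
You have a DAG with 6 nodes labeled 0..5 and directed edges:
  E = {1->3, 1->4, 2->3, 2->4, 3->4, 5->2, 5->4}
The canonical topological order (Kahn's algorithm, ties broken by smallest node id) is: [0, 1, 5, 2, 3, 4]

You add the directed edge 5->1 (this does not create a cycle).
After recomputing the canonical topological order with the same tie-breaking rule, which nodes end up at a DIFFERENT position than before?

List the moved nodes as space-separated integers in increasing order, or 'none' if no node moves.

Answer: 1 5

Derivation:
Old toposort: [0, 1, 5, 2, 3, 4]
Added edge 5->1
Recompute Kahn (smallest-id tiebreak):
  initial in-degrees: [0, 1, 1, 2, 4, 0]
  ready (indeg=0): [0, 5]
  pop 0: no out-edges | ready=[5] | order so far=[0]
  pop 5: indeg[1]->0; indeg[2]->0; indeg[4]->3 | ready=[1, 2] | order so far=[0, 5]
  pop 1: indeg[3]->1; indeg[4]->2 | ready=[2] | order so far=[0, 5, 1]
  pop 2: indeg[3]->0; indeg[4]->1 | ready=[3] | order so far=[0, 5, 1, 2]
  pop 3: indeg[4]->0 | ready=[4] | order so far=[0, 5, 1, 2, 3]
  pop 4: no out-edges | ready=[] | order so far=[0, 5, 1, 2, 3, 4]
New canonical toposort: [0, 5, 1, 2, 3, 4]
Compare positions:
  Node 0: index 0 -> 0 (same)
  Node 1: index 1 -> 2 (moved)
  Node 2: index 3 -> 3 (same)
  Node 3: index 4 -> 4 (same)
  Node 4: index 5 -> 5 (same)
  Node 5: index 2 -> 1 (moved)
Nodes that changed position: 1 5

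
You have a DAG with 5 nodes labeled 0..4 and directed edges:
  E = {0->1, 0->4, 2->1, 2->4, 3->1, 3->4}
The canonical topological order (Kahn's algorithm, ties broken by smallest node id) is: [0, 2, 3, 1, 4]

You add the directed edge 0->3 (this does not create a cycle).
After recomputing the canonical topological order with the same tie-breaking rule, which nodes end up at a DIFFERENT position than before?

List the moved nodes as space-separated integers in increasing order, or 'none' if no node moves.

Old toposort: [0, 2, 3, 1, 4]
Added edge 0->3
Recompute Kahn (smallest-id tiebreak):
  initial in-degrees: [0, 3, 0, 1, 3]
  ready (indeg=0): [0, 2]
  pop 0: indeg[1]->2; indeg[3]->0; indeg[4]->2 | ready=[2, 3] | order so far=[0]
  pop 2: indeg[1]->1; indeg[4]->1 | ready=[3] | order so far=[0, 2]
  pop 3: indeg[1]->0; indeg[4]->0 | ready=[1, 4] | order so far=[0, 2, 3]
  pop 1: no out-edges | ready=[4] | order so far=[0, 2, 3, 1]
  pop 4: no out-edges | ready=[] | order so far=[0, 2, 3, 1, 4]
New canonical toposort: [0, 2, 3, 1, 4]
Compare positions:
  Node 0: index 0 -> 0 (same)
  Node 1: index 3 -> 3 (same)
  Node 2: index 1 -> 1 (same)
  Node 3: index 2 -> 2 (same)
  Node 4: index 4 -> 4 (same)
Nodes that changed position: none

Answer: none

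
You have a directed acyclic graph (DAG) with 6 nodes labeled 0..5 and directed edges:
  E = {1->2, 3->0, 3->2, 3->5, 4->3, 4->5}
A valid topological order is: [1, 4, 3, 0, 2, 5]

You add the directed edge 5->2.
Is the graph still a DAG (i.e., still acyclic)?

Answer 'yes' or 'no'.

Answer: yes

Derivation:
Given toposort: [1, 4, 3, 0, 2, 5]
Position of 5: index 5; position of 2: index 4
New edge 5->2: backward (u after v in old order)
Backward edge: old toposort is now invalid. Check if this creates a cycle.
Does 2 already reach 5? Reachable from 2: [2]. NO -> still a DAG (reorder needed).
Still a DAG? yes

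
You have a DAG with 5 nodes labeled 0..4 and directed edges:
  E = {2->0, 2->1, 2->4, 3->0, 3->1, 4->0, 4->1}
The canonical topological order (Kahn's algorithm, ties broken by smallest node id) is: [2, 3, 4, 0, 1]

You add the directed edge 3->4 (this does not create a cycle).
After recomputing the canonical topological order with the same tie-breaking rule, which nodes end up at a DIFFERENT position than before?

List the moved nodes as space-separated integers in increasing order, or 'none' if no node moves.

Old toposort: [2, 3, 4, 0, 1]
Added edge 3->4
Recompute Kahn (smallest-id tiebreak):
  initial in-degrees: [3, 3, 0, 0, 2]
  ready (indeg=0): [2, 3]
  pop 2: indeg[0]->2; indeg[1]->2; indeg[4]->1 | ready=[3] | order so far=[2]
  pop 3: indeg[0]->1; indeg[1]->1; indeg[4]->0 | ready=[4] | order so far=[2, 3]
  pop 4: indeg[0]->0; indeg[1]->0 | ready=[0, 1] | order so far=[2, 3, 4]
  pop 0: no out-edges | ready=[1] | order so far=[2, 3, 4, 0]
  pop 1: no out-edges | ready=[] | order so far=[2, 3, 4, 0, 1]
New canonical toposort: [2, 3, 4, 0, 1]
Compare positions:
  Node 0: index 3 -> 3 (same)
  Node 1: index 4 -> 4 (same)
  Node 2: index 0 -> 0 (same)
  Node 3: index 1 -> 1 (same)
  Node 4: index 2 -> 2 (same)
Nodes that changed position: none

Answer: none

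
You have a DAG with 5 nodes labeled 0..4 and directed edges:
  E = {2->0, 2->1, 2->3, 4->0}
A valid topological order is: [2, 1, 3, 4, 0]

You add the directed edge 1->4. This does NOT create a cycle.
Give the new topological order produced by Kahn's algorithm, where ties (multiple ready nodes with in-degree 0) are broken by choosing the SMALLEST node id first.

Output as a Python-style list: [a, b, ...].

Old toposort: [2, 1, 3, 4, 0]
Added edge: 1->4
Position of 1 (1) < position of 4 (3). Old order still valid.
Run Kahn's algorithm (break ties by smallest node id):
  initial in-degrees: [2, 1, 0, 1, 1]
  ready (indeg=0): [2]
  pop 2: indeg[0]->1; indeg[1]->0; indeg[3]->0 | ready=[1, 3] | order so far=[2]
  pop 1: indeg[4]->0 | ready=[3, 4] | order so far=[2, 1]
  pop 3: no out-edges | ready=[4] | order so far=[2, 1, 3]
  pop 4: indeg[0]->0 | ready=[0] | order so far=[2, 1, 3, 4]
  pop 0: no out-edges | ready=[] | order so far=[2, 1, 3, 4, 0]
  Result: [2, 1, 3, 4, 0]

Answer: [2, 1, 3, 4, 0]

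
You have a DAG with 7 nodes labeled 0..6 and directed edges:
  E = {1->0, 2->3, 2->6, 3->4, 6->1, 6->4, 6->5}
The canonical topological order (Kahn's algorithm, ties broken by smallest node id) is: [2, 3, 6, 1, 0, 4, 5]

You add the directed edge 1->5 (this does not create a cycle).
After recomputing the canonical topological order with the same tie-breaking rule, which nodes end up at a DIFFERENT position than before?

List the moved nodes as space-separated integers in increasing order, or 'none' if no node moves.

Answer: none

Derivation:
Old toposort: [2, 3, 6, 1, 0, 4, 5]
Added edge 1->5
Recompute Kahn (smallest-id tiebreak):
  initial in-degrees: [1, 1, 0, 1, 2, 2, 1]
  ready (indeg=0): [2]
  pop 2: indeg[3]->0; indeg[6]->0 | ready=[3, 6] | order so far=[2]
  pop 3: indeg[4]->1 | ready=[6] | order so far=[2, 3]
  pop 6: indeg[1]->0; indeg[4]->0; indeg[5]->1 | ready=[1, 4] | order so far=[2, 3, 6]
  pop 1: indeg[0]->0; indeg[5]->0 | ready=[0, 4, 5] | order so far=[2, 3, 6, 1]
  pop 0: no out-edges | ready=[4, 5] | order so far=[2, 3, 6, 1, 0]
  pop 4: no out-edges | ready=[5] | order so far=[2, 3, 6, 1, 0, 4]
  pop 5: no out-edges | ready=[] | order so far=[2, 3, 6, 1, 0, 4, 5]
New canonical toposort: [2, 3, 6, 1, 0, 4, 5]
Compare positions:
  Node 0: index 4 -> 4 (same)
  Node 1: index 3 -> 3 (same)
  Node 2: index 0 -> 0 (same)
  Node 3: index 1 -> 1 (same)
  Node 4: index 5 -> 5 (same)
  Node 5: index 6 -> 6 (same)
  Node 6: index 2 -> 2 (same)
Nodes that changed position: none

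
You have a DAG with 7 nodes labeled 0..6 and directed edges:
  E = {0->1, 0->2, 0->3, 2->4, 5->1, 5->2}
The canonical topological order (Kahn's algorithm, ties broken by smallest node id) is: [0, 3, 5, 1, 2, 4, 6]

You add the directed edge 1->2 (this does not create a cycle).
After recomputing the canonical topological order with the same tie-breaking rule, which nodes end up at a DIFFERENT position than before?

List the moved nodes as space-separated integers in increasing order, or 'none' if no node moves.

Answer: none

Derivation:
Old toposort: [0, 3, 5, 1, 2, 4, 6]
Added edge 1->2
Recompute Kahn (smallest-id tiebreak):
  initial in-degrees: [0, 2, 3, 1, 1, 0, 0]
  ready (indeg=0): [0, 5, 6]
  pop 0: indeg[1]->1; indeg[2]->2; indeg[3]->0 | ready=[3, 5, 6] | order so far=[0]
  pop 3: no out-edges | ready=[5, 6] | order so far=[0, 3]
  pop 5: indeg[1]->0; indeg[2]->1 | ready=[1, 6] | order so far=[0, 3, 5]
  pop 1: indeg[2]->0 | ready=[2, 6] | order so far=[0, 3, 5, 1]
  pop 2: indeg[4]->0 | ready=[4, 6] | order so far=[0, 3, 5, 1, 2]
  pop 4: no out-edges | ready=[6] | order so far=[0, 3, 5, 1, 2, 4]
  pop 6: no out-edges | ready=[] | order so far=[0, 3, 5, 1, 2, 4, 6]
New canonical toposort: [0, 3, 5, 1, 2, 4, 6]
Compare positions:
  Node 0: index 0 -> 0 (same)
  Node 1: index 3 -> 3 (same)
  Node 2: index 4 -> 4 (same)
  Node 3: index 1 -> 1 (same)
  Node 4: index 5 -> 5 (same)
  Node 5: index 2 -> 2 (same)
  Node 6: index 6 -> 6 (same)
Nodes that changed position: none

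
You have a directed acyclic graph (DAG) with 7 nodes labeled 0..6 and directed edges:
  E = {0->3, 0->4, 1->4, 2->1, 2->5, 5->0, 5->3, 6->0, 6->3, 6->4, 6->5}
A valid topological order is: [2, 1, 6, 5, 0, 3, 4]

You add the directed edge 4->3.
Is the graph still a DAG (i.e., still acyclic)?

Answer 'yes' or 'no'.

Answer: yes

Derivation:
Given toposort: [2, 1, 6, 5, 0, 3, 4]
Position of 4: index 6; position of 3: index 5
New edge 4->3: backward (u after v in old order)
Backward edge: old toposort is now invalid. Check if this creates a cycle.
Does 3 already reach 4? Reachable from 3: [3]. NO -> still a DAG (reorder needed).
Still a DAG? yes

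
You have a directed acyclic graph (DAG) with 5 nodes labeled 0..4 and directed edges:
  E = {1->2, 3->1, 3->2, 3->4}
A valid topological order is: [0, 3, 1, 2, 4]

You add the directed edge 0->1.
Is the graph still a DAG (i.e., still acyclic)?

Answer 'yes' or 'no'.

Given toposort: [0, 3, 1, 2, 4]
Position of 0: index 0; position of 1: index 2
New edge 0->1: forward
Forward edge: respects the existing order. Still a DAG, same toposort still valid.
Still a DAG? yes

Answer: yes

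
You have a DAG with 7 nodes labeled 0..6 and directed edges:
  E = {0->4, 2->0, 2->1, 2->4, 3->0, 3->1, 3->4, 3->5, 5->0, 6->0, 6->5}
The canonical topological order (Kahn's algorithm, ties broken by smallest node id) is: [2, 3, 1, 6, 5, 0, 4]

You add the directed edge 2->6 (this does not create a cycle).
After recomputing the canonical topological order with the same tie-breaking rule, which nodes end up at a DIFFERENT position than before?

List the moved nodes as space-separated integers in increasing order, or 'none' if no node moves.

Old toposort: [2, 3, 1, 6, 5, 0, 4]
Added edge 2->6
Recompute Kahn (smallest-id tiebreak):
  initial in-degrees: [4, 2, 0, 0, 3, 2, 1]
  ready (indeg=0): [2, 3]
  pop 2: indeg[0]->3; indeg[1]->1; indeg[4]->2; indeg[6]->0 | ready=[3, 6] | order so far=[2]
  pop 3: indeg[0]->2; indeg[1]->0; indeg[4]->1; indeg[5]->1 | ready=[1, 6] | order so far=[2, 3]
  pop 1: no out-edges | ready=[6] | order so far=[2, 3, 1]
  pop 6: indeg[0]->1; indeg[5]->0 | ready=[5] | order so far=[2, 3, 1, 6]
  pop 5: indeg[0]->0 | ready=[0] | order so far=[2, 3, 1, 6, 5]
  pop 0: indeg[4]->0 | ready=[4] | order so far=[2, 3, 1, 6, 5, 0]
  pop 4: no out-edges | ready=[] | order so far=[2, 3, 1, 6, 5, 0, 4]
New canonical toposort: [2, 3, 1, 6, 5, 0, 4]
Compare positions:
  Node 0: index 5 -> 5 (same)
  Node 1: index 2 -> 2 (same)
  Node 2: index 0 -> 0 (same)
  Node 3: index 1 -> 1 (same)
  Node 4: index 6 -> 6 (same)
  Node 5: index 4 -> 4 (same)
  Node 6: index 3 -> 3 (same)
Nodes that changed position: none

Answer: none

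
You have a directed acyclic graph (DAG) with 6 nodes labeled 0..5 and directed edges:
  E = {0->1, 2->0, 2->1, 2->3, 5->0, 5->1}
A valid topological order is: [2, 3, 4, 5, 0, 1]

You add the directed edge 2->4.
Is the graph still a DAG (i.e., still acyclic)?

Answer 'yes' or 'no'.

Answer: yes

Derivation:
Given toposort: [2, 3, 4, 5, 0, 1]
Position of 2: index 0; position of 4: index 2
New edge 2->4: forward
Forward edge: respects the existing order. Still a DAG, same toposort still valid.
Still a DAG? yes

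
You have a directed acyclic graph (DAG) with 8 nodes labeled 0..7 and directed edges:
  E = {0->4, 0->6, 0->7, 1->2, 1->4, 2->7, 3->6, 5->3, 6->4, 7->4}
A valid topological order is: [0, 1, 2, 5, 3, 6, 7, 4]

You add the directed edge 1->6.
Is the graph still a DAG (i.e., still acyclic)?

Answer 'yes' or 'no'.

Answer: yes

Derivation:
Given toposort: [0, 1, 2, 5, 3, 6, 7, 4]
Position of 1: index 1; position of 6: index 5
New edge 1->6: forward
Forward edge: respects the existing order. Still a DAG, same toposort still valid.
Still a DAG? yes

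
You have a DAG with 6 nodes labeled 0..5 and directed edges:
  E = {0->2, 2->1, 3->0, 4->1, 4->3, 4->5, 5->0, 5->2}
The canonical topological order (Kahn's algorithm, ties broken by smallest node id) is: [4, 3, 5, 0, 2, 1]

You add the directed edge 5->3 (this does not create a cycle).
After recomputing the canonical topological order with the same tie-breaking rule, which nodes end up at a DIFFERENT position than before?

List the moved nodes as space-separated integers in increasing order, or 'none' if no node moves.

Answer: 3 5

Derivation:
Old toposort: [4, 3, 5, 0, 2, 1]
Added edge 5->3
Recompute Kahn (smallest-id tiebreak):
  initial in-degrees: [2, 2, 2, 2, 0, 1]
  ready (indeg=0): [4]
  pop 4: indeg[1]->1; indeg[3]->1; indeg[5]->0 | ready=[5] | order so far=[4]
  pop 5: indeg[0]->1; indeg[2]->1; indeg[3]->0 | ready=[3] | order so far=[4, 5]
  pop 3: indeg[0]->0 | ready=[0] | order so far=[4, 5, 3]
  pop 0: indeg[2]->0 | ready=[2] | order so far=[4, 5, 3, 0]
  pop 2: indeg[1]->0 | ready=[1] | order so far=[4, 5, 3, 0, 2]
  pop 1: no out-edges | ready=[] | order so far=[4, 5, 3, 0, 2, 1]
New canonical toposort: [4, 5, 3, 0, 2, 1]
Compare positions:
  Node 0: index 3 -> 3 (same)
  Node 1: index 5 -> 5 (same)
  Node 2: index 4 -> 4 (same)
  Node 3: index 1 -> 2 (moved)
  Node 4: index 0 -> 0 (same)
  Node 5: index 2 -> 1 (moved)
Nodes that changed position: 3 5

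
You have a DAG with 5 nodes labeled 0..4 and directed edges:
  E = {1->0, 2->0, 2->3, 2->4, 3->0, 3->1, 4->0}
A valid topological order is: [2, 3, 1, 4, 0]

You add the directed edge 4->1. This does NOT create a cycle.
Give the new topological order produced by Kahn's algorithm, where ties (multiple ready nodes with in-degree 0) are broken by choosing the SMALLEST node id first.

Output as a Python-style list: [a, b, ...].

Old toposort: [2, 3, 1, 4, 0]
Added edge: 4->1
Position of 4 (3) > position of 1 (2). Must reorder: 4 must now come before 1.
Run Kahn's algorithm (break ties by smallest node id):
  initial in-degrees: [4, 2, 0, 1, 1]
  ready (indeg=0): [2]
  pop 2: indeg[0]->3; indeg[3]->0; indeg[4]->0 | ready=[3, 4] | order so far=[2]
  pop 3: indeg[0]->2; indeg[1]->1 | ready=[4] | order so far=[2, 3]
  pop 4: indeg[0]->1; indeg[1]->0 | ready=[1] | order so far=[2, 3, 4]
  pop 1: indeg[0]->0 | ready=[0] | order so far=[2, 3, 4, 1]
  pop 0: no out-edges | ready=[] | order so far=[2, 3, 4, 1, 0]
  Result: [2, 3, 4, 1, 0]

Answer: [2, 3, 4, 1, 0]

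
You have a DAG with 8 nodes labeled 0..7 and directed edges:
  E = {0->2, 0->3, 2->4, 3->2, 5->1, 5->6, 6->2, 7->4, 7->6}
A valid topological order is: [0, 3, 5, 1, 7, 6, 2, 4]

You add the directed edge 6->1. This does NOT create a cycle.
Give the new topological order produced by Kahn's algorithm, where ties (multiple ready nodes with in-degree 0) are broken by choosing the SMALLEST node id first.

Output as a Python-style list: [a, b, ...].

Old toposort: [0, 3, 5, 1, 7, 6, 2, 4]
Added edge: 6->1
Position of 6 (5) > position of 1 (3). Must reorder: 6 must now come before 1.
Run Kahn's algorithm (break ties by smallest node id):
  initial in-degrees: [0, 2, 3, 1, 2, 0, 2, 0]
  ready (indeg=0): [0, 5, 7]
  pop 0: indeg[2]->2; indeg[3]->0 | ready=[3, 5, 7] | order so far=[0]
  pop 3: indeg[2]->1 | ready=[5, 7] | order so far=[0, 3]
  pop 5: indeg[1]->1; indeg[6]->1 | ready=[7] | order so far=[0, 3, 5]
  pop 7: indeg[4]->1; indeg[6]->0 | ready=[6] | order so far=[0, 3, 5, 7]
  pop 6: indeg[1]->0; indeg[2]->0 | ready=[1, 2] | order so far=[0, 3, 5, 7, 6]
  pop 1: no out-edges | ready=[2] | order so far=[0, 3, 5, 7, 6, 1]
  pop 2: indeg[4]->0 | ready=[4] | order so far=[0, 3, 5, 7, 6, 1, 2]
  pop 4: no out-edges | ready=[] | order so far=[0, 3, 5, 7, 6, 1, 2, 4]
  Result: [0, 3, 5, 7, 6, 1, 2, 4]

Answer: [0, 3, 5, 7, 6, 1, 2, 4]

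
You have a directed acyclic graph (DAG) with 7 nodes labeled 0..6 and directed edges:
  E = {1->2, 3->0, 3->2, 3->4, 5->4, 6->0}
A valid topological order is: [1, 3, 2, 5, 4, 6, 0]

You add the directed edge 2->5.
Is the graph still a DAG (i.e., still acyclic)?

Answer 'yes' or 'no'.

Given toposort: [1, 3, 2, 5, 4, 6, 0]
Position of 2: index 2; position of 5: index 3
New edge 2->5: forward
Forward edge: respects the existing order. Still a DAG, same toposort still valid.
Still a DAG? yes

Answer: yes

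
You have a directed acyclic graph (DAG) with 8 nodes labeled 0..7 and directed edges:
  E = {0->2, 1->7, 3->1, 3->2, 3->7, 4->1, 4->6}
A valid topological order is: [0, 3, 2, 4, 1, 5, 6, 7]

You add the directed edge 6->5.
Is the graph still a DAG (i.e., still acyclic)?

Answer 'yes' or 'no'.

Given toposort: [0, 3, 2, 4, 1, 5, 6, 7]
Position of 6: index 6; position of 5: index 5
New edge 6->5: backward (u after v in old order)
Backward edge: old toposort is now invalid. Check if this creates a cycle.
Does 5 already reach 6? Reachable from 5: [5]. NO -> still a DAG (reorder needed).
Still a DAG? yes

Answer: yes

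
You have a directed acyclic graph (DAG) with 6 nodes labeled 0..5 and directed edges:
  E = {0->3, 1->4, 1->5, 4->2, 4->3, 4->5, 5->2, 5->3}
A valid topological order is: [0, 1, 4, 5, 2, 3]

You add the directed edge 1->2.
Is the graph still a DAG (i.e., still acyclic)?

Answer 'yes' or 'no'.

Given toposort: [0, 1, 4, 5, 2, 3]
Position of 1: index 1; position of 2: index 4
New edge 1->2: forward
Forward edge: respects the existing order. Still a DAG, same toposort still valid.
Still a DAG? yes

Answer: yes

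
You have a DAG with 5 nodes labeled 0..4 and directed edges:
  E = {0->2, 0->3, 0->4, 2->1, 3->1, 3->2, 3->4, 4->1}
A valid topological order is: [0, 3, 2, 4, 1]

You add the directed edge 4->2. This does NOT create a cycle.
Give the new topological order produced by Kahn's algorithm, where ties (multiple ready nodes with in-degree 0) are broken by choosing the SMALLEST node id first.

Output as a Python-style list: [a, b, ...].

Answer: [0, 3, 4, 2, 1]

Derivation:
Old toposort: [0, 3, 2, 4, 1]
Added edge: 4->2
Position of 4 (3) > position of 2 (2). Must reorder: 4 must now come before 2.
Run Kahn's algorithm (break ties by smallest node id):
  initial in-degrees: [0, 3, 3, 1, 2]
  ready (indeg=0): [0]
  pop 0: indeg[2]->2; indeg[3]->0; indeg[4]->1 | ready=[3] | order so far=[0]
  pop 3: indeg[1]->2; indeg[2]->1; indeg[4]->0 | ready=[4] | order so far=[0, 3]
  pop 4: indeg[1]->1; indeg[2]->0 | ready=[2] | order so far=[0, 3, 4]
  pop 2: indeg[1]->0 | ready=[1] | order so far=[0, 3, 4, 2]
  pop 1: no out-edges | ready=[] | order so far=[0, 3, 4, 2, 1]
  Result: [0, 3, 4, 2, 1]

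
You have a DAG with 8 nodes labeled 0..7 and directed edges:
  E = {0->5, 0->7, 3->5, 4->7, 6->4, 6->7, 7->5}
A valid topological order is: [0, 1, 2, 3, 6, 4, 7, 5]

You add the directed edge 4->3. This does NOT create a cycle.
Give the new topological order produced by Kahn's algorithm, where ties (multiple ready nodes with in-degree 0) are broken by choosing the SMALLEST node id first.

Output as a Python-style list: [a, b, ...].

Answer: [0, 1, 2, 6, 4, 3, 7, 5]

Derivation:
Old toposort: [0, 1, 2, 3, 6, 4, 7, 5]
Added edge: 4->3
Position of 4 (5) > position of 3 (3). Must reorder: 4 must now come before 3.
Run Kahn's algorithm (break ties by smallest node id):
  initial in-degrees: [0, 0, 0, 1, 1, 3, 0, 3]
  ready (indeg=0): [0, 1, 2, 6]
  pop 0: indeg[5]->2; indeg[7]->2 | ready=[1, 2, 6] | order so far=[0]
  pop 1: no out-edges | ready=[2, 6] | order so far=[0, 1]
  pop 2: no out-edges | ready=[6] | order so far=[0, 1, 2]
  pop 6: indeg[4]->0; indeg[7]->1 | ready=[4] | order so far=[0, 1, 2, 6]
  pop 4: indeg[3]->0; indeg[7]->0 | ready=[3, 7] | order so far=[0, 1, 2, 6, 4]
  pop 3: indeg[5]->1 | ready=[7] | order so far=[0, 1, 2, 6, 4, 3]
  pop 7: indeg[5]->0 | ready=[5] | order so far=[0, 1, 2, 6, 4, 3, 7]
  pop 5: no out-edges | ready=[] | order so far=[0, 1, 2, 6, 4, 3, 7, 5]
  Result: [0, 1, 2, 6, 4, 3, 7, 5]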